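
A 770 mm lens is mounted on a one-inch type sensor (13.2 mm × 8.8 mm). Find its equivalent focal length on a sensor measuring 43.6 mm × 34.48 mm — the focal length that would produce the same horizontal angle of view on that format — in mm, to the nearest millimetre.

2543 mm

Equal angle of view means equal width/f ratio, so f₂ = f₁ · (width₂/width₁) = 770 × 43.6/13.2.
f₂ = 770 × 3.30303 ≈ 2543.333 mm.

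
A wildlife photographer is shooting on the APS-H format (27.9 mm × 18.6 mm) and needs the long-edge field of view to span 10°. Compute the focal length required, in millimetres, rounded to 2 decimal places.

159.45 mm

From α = 2·arctan(w/2f) we get f = w / (2·tan(α/2)).
With w = 27.9 mm and α/2 = 5°, tan(α/2) ≈ 0.08749, so f ≈ 27.9 / 0.17498 ≈ 159.4492 mm.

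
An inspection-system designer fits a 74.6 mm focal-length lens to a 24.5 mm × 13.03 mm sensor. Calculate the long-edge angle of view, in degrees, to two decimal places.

18.65°

Angle of view α = 2·arctan(w/2f) with w = 24.5 mm and f = 74.6 mm.
w/2f = 0.16421; arctan(0.16421) ≈ 9.3253°, so α ≈ 18.6505°.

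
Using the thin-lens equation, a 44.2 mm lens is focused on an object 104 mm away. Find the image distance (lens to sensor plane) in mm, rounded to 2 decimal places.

76.87 mm

1/dᵢ = 1/f − 1/dₒ = 1/44.2 − 1/104 = 0.0130090 mm⁻¹.
dᵢ = 1/0.0130090 ≈ 76.8696 mm.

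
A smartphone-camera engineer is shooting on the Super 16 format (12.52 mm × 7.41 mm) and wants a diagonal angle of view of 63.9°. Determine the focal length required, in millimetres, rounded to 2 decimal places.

Sensor diagonal = √(12.52² + 7.41²) = √211.6585 ≈ 14.5485 mm.
From α = 2·arctan(d/2f) we get f = d / (2·tan(α/2)).
With d = 14.5485 mm and α/2 = 31.95°, tan(α/2) ≈ 0.62366, so f ≈ 14.5485 / 1.24731 ≈ 11.6639 mm.

11.66 mm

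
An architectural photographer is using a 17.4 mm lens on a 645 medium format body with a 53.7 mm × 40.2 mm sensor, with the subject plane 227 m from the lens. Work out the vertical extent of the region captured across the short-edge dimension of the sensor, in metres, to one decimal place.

dₒ: 227 m = 227000 mm.
Similar triangles through the lens centre give W/dₒ = h/dᵢ; with 1/f = 1/dₒ + 1/dᵢ this gives W = h·(dₒ − f)/f.
W = 40.2 mm × (227000 − 17.4) / 17.4 = 40.2 × 13044.9770 ≈ 524408.076 mm = 524.408 m.

524.4 m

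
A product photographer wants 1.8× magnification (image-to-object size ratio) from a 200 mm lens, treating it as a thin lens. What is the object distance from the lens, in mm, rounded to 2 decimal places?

311.11 mm

With m = dᵢ/dₒ and 1/f = 1/dₒ + 1/dᵢ, substituting dᵢ = m·dₒ gives 1/f = (1 + 1/m)/dₒ, hence dₒ = f·(1 + 1/m).
dₒ = 200 × (1 + 1/1.8) = 200 × 1.55556 ≈ 311.111 mm.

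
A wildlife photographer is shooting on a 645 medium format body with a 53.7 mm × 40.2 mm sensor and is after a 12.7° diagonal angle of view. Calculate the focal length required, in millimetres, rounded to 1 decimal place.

Sensor diagonal = √(53.7² + 40.2²) = √4499.7300 ≈ 67.0800 mm.
From α = 2·arctan(d/2f) we get f = d / (2·tan(α/2)).
With d = 67.0800 mm and α/2 = 6.35°, tan(α/2) ≈ 0.11128, so f ≈ 67.0800 / 0.22257 ≈ 301.3900 mm.

301.4 mm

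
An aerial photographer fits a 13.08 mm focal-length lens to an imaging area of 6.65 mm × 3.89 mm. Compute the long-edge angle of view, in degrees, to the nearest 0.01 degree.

Angle of view α = 2·arctan(w/2f) with w = 6.65 mm and f = 13.08 mm.
w/2f = 0.25420; arctan(0.25420) ≈ 14.2628°, so α ≈ 28.5255°.

28.53°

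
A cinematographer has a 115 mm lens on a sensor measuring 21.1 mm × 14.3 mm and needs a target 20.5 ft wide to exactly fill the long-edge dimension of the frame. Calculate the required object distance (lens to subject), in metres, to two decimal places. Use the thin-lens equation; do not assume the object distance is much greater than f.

W: 20.5 ft × 304.8 mm/ft = 6248.40 mm.
Magnification m = w/W = dᵢ/dₒ; combined with 1/f = 1/dₒ + 1/dᵢ this gives dₒ = f·(1 + W/w).
dₒ = 115 mm × (1 + 6248.4/21.1) = 115 × 297.1327 ≈ 34170.260 mm = 34.1703 m.

34.17 m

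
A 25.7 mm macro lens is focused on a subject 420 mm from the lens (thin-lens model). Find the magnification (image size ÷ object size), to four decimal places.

Thin lens: 1/f = 1/dₒ + 1/dᵢ → 1/dᵢ = 1/25.7 − 1/420 = 0.0365296 mm⁻¹, so dᵢ ≈ 27.3751 mm.
Magnification m = dᵢ/dₒ = 27.3751/420 ≈ 0.06518.

0.0652×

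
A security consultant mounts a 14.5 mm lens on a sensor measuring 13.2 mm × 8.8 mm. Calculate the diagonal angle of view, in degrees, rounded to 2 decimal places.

Sensor diagonal = √(13.2² + 8.8²) = √251.6800 ≈ 15.8644 mm.
Angle of view α = 2·arctan(d/2f) with d = 15.8644 mm and f = 14.5 mm.
d/2f = 0.54705; arctan(0.54705) ≈ 28.6808°, so α ≈ 57.3617°.

57.36°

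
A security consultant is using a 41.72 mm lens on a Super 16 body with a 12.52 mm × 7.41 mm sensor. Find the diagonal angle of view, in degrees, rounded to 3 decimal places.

Sensor diagonal = √(12.52² + 7.41²) = √211.6585 ≈ 14.5485 mm.
Angle of view α = 2·arctan(d/2f) with d = 14.5485 mm and f = 41.72 mm.
d/2f = 0.17436; arctan(0.17436) ≈ 9.8906°, so α ≈ 19.7812°.

19.781°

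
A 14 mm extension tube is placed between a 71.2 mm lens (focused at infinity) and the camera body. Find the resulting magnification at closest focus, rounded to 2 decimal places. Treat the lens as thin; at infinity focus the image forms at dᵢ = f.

The tube moves the image plane from f to f + e, so dᵢ = 71.2 + 14 = 85.2 mm. Focus is achieved when 1/f = 1/dₒ + 1/dᵢ, giving dₒ = 1/(1/f − 1/(f+e)).
Magnification m = dᵢ/dₒ = (f+e)·(1/f − 1/(f+e)) = e/f = 14/71.2 ≈ 0.1966.

0.20×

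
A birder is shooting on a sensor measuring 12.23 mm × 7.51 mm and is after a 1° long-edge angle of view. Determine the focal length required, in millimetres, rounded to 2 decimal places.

From α = 2·arctan(w/2f) we get f = w / (2·tan(α/2)).
With w = 12.23 mm and α/2 = 0.5°, tan(α/2) ≈ 0.00873, so f ≈ 12.23 / 0.01745 ≈ 700.7096 mm.

700.71 mm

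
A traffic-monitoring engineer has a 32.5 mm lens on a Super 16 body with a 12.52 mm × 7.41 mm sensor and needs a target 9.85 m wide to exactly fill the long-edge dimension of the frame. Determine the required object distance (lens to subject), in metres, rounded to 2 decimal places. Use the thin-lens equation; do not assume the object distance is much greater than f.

25.60 m

W: 9.85 m = 9850 mm.
Magnification m = w/W = dᵢ/dₒ; combined with 1/f = 1/dₒ + 1/dᵢ this gives dₒ = f·(1 + W/w).
dₒ = 32.5 mm × (1 + 9850/12.52) = 32.5 × 787.7412 ≈ 25601.589 mm = 25.6016 m.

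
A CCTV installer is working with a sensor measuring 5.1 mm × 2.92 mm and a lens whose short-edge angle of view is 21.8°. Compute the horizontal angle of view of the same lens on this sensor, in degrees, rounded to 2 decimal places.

From the short-edge AOV: f = 2.92 / (2·tan(10.9°)) = 2.92 / 0.38514 ≈ 7.5817 mm.
Horizontal AOV = 2·arctan(5.1 / (2 × 7.5817)) = 2·arctan(0.33634) ≈ 37.1794°.

37.18°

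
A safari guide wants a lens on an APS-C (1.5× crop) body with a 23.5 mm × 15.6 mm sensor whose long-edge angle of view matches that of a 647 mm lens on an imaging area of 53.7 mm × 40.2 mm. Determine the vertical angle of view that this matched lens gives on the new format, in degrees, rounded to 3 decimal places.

3.156°

Equal long-edge AOV ⇒ f₂ = f₁ · 23.5/53.7 = 647 × 0.43762 ≈ 283.1378 mm.
Vertical AOV on the new format = 2·arctan(15.6 / (2 × 283.1378)) = 2·arctan(0.02755) ≈ 3.1560°.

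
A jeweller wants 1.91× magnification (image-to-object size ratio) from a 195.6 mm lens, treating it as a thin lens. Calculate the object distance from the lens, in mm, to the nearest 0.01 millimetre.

298.01 mm

With m = dᵢ/dₒ and 1/f = 1/dₒ + 1/dᵢ, substituting dᵢ = m·dₒ gives 1/f = (1 + 1/m)/dₒ, hence dₒ = f·(1 + 1/m).
dₒ = 195.6 × (1 + 1/1.91) = 195.6 × 1.52356 ≈ 298.008 mm.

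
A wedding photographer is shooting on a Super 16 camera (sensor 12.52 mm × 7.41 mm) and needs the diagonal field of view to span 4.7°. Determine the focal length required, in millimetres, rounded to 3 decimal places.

177.255 mm

Sensor diagonal = √(12.52² + 7.41²) = √211.6585 ≈ 14.5485 mm.
From α = 2·arctan(d/2f) we get f = d / (2·tan(α/2)).
With d = 14.5485 mm and α/2 = 2.35°, tan(α/2) ≈ 0.04104, so f ≈ 14.5485 / 0.08208 ≈ 177.2552 mm.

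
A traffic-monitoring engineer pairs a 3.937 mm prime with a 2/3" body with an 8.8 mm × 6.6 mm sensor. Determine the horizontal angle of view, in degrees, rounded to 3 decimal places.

Angle of view α = 2·arctan(w/2f) with w = 8.8 mm and f = 3.937 mm.
w/2f = 1.11760; arctan(1.11760) ≈ 48.1787°, so α ≈ 96.3574°.

96.357°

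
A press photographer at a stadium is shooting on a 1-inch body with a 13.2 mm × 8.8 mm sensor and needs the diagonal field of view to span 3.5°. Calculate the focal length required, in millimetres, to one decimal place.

Sensor diagonal = √(13.2² + 8.8²) = √251.6800 ≈ 15.8644 mm.
From α = 2·arctan(d/2f) we get f = d / (2·tan(α/2)).
With d = 15.8644 mm and α/2 = 1.75°, tan(α/2) ≈ 0.03055, so f ≈ 15.8644 / 0.06111 ≈ 259.6234 mm.

259.6 mm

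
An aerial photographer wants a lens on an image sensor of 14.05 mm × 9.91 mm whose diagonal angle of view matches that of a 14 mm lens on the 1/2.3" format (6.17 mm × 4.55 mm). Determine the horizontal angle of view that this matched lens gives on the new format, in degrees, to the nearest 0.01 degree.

25.22°

Sensor diagonal = √(6.17² + 4.55²) = √58.7714 ≈ 7.6663 mm.
Sensor diagonal = √(14.05² + 9.91²) = √295.6106 ≈ 17.1933 mm.
Equal diagonal AOV ⇒ f₂ = f₁ · 17.1933/7.6663 = 14 × 2.24273 ≈ 31.3982 mm.
Horizontal AOV on the new format = 2·arctan(14.05 / (2 × 31.3982)) = 2·arctan(0.22374) ≈ 25.2232°.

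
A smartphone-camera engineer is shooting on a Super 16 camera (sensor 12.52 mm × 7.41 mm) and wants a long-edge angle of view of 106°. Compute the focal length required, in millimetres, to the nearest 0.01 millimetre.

4.72 mm

From α = 2·arctan(w/2f) we get f = w / (2·tan(α/2)).
With w = 12.52 mm and α/2 = 53°, tan(α/2) ≈ 1.32704, so f ≈ 12.52 / 2.65409 ≈ 4.7172 mm.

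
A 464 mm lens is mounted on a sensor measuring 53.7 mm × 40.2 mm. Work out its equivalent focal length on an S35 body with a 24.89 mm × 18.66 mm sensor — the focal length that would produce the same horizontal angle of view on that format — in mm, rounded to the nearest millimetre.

215 mm

Equal angle of view means equal width/f ratio, so f₂ = f₁ · (width₂/width₁) = 464 × 24.89/53.7.
f₂ = 464 × 0.46350 ≈ 215.064 mm.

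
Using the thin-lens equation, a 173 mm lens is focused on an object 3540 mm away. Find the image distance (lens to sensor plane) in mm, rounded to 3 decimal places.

181.889 mm

1/dᵢ = 1/f − 1/dₒ = 1/173 − 1/3540 = 0.0054979 mm⁻¹.
dᵢ = 1/0.0054979 ≈ 181.8889 mm.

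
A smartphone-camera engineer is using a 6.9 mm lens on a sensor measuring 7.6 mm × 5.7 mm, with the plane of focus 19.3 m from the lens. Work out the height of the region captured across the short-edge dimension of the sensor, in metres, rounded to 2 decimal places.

dₒ: 19.3 m = 19300 mm.
Similar triangles through the lens centre give W/dₒ = h/dᵢ; with 1/f = 1/dₒ + 1/dᵢ this gives W = h·(dₒ − f)/f.
W = 5.7 mm × (19300 − 6.9) / 6.9 = 5.7 × 2796.1014 ≈ 15937.778 mm = 15.9378 m.

15.94 m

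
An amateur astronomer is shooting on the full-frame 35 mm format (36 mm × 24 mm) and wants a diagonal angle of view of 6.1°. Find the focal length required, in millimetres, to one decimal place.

406.0 mm

Sensor diagonal = √(36² + 24²) = √1872.0000 ≈ 43.2666 mm.
From α = 2·arctan(d/2f) we get f = d / (2·tan(α/2)).
With d = 43.2666 mm and α/2 = 3.05°, tan(α/2) ≈ 0.05328, so f ≈ 43.2666 / 0.10657 ≈ 406.0086 mm.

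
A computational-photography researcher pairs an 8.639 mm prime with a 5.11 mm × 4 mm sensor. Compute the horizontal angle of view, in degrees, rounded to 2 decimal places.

Angle of view α = 2·arctan(w/2f) with w = 5.11 mm and f = 8.639 mm.
w/2f = 0.29575; arctan(0.29575) ≈ 16.4757°, so α ≈ 32.9514°.

32.95°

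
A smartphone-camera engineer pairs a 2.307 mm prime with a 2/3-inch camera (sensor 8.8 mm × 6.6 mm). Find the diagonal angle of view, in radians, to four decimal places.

2.3473 rad

Sensor diagonal = √(8.8² + 6.6²) = √121.0000 ≈ 11.0000 mm.
Angle of view α = 2·arctan(d/2f) with d = 11.0000 mm and f = 2.307 mm.
d/2f = 2.38405; arctan(2.38405) ≈ 1.1736 rad, so α ≈ 2.3473 rad.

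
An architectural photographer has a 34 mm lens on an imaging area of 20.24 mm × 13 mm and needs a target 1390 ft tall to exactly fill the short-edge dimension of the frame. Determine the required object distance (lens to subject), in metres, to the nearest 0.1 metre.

W: 1390 ft × 304.8 mm/ft = 423671.99 mm.
Magnification m = h/W = dᵢ/dₒ; combined with 1/f = 1/dₒ + 1/dᵢ this gives dₒ = f·(1 + W/h).
dₒ = 34 mm × (1 + 423672/13) = 34 × 32591.1528 ≈ 1108099.195 mm = 1108.1 m.

1108.1 m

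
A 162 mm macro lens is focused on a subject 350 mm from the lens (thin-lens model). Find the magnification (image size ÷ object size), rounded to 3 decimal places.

0.862×

Thin lens: 1/f = 1/dₒ + 1/dᵢ → 1/dᵢ = 1/162 − 1/350 = 0.0033157 mm⁻¹, so dᵢ ≈ 301.5957 mm.
Magnification m = dᵢ/dₒ = 301.5957/350 ≈ 0.86170.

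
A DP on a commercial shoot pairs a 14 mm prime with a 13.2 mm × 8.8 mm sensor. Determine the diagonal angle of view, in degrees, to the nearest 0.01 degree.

Sensor diagonal = √(13.2² + 8.8²) = √251.6800 ≈ 15.8644 mm.
Angle of view α = 2·arctan(d/2f) with d = 15.8644 mm and f = 14 mm.
d/2f = 0.56659; arctan(0.56659) ≈ 29.5353°, so α ≈ 59.0706°.

59.07°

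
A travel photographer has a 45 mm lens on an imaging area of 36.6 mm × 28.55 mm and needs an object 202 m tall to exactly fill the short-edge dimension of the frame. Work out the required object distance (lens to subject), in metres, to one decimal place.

318.4 m

W: 202 m = 202000 mm.
Magnification m = h/W = dᵢ/dₒ; combined with 1/f = 1/dₒ + 1/dᵢ this gives dₒ = f·(1 + W/h).
dₒ = 45 mm × (1 + 202000/28.55) = 45 × 7076.3065 ≈ 318433.792 mm = 318.434 m.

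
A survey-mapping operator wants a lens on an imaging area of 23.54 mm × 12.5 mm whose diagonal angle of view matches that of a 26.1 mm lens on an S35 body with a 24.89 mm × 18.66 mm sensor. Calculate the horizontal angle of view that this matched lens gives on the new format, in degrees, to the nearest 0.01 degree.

Sensor diagonal = √(24.89² + 18.66²) = √967.7077 ≈ 31.1080 mm.
Sensor diagonal = √(23.54² + 12.5²) = √710.3816 ≈ 26.6530 mm.
Equal diagonal AOV ⇒ f₂ = f₁ · 26.6530/31.1080 = 26.1 × 0.85679 ≈ 22.3622 mm.
Horizontal AOV on the new format = 2·arctan(23.54 / (2 × 22.3622)) = 2·arctan(0.52633) ≈ 55.5188°.

55.52°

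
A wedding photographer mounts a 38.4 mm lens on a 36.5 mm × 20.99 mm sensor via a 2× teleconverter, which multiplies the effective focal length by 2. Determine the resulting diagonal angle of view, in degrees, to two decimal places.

30.66°

Effective focal length f = 38.4 × 2 = 76.8 mm.
Sensor diagonal = √(36.5² + 20.99²) = √1772.8301 ≈ 42.1050 mm.
α = 2·arctan(42.105 / (2 × 76.8)) = 2·arctan(0.27412) ≈ 30.6588°.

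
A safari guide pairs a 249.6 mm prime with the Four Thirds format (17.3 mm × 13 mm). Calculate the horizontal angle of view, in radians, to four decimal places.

0.0693 rad

Angle of view α = 2·arctan(w/2f) with w = 17.3 mm and f = 249.6 mm.
w/2f = 0.03466; arctan(0.03466) ≈ 0.0346 rad, so α ≈ 0.0693 rad.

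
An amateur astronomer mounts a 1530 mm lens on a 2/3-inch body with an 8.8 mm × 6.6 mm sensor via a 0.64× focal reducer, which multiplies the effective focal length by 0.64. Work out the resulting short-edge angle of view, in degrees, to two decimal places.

Effective focal length f = 1530 × 0.64 = 979.2 mm.
α = 2·arctan(6.6 / (2 × 979.2)) = 2·arctan(0.00337) ≈ 0.3862°.

0.39°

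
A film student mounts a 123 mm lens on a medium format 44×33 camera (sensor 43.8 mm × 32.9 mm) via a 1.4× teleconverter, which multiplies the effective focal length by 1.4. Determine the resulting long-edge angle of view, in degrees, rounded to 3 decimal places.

14.496°

Effective focal length f = 123 × 1.4 = 172.2 mm.
α = 2·arctan(43.8 / (2 × 172.2)) = 2·arctan(0.12718) ≈ 14.4957°.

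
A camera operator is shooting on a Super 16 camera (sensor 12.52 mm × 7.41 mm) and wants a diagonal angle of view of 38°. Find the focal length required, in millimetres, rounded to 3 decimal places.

21.126 mm

Sensor diagonal = √(12.52² + 7.41²) = √211.6585 ≈ 14.5485 mm.
From α = 2·arctan(d/2f) we get f = d / (2·tan(α/2)).
With d = 14.5485 mm and α/2 = 19°, tan(α/2) ≈ 0.34433, so f ≈ 14.5485 / 0.68866 ≈ 21.1259 mm.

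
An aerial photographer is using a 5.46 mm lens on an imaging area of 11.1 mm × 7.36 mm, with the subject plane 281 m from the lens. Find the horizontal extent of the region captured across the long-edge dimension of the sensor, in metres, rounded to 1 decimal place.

dₒ: 281 m = 281000 mm.
Similar triangles through the lens centre give W/dₒ = w/dᵢ; with 1/f = 1/dₒ + 1/dᵢ this gives W = w·(dₒ − f)/f.
W = 11.1 mm × (281000 − 5.46) / 5.46 = 11.1 × 51464.2015 ≈ 571252.636 mm = 571.253 m.

571.3 m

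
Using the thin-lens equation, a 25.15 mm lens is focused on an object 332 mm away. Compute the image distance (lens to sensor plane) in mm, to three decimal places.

1/dᵢ = 1/f − 1/dₒ = 1/25.15 − 1/332 = 0.0367494 mm⁻¹.
dᵢ = 1/0.0367494 ≈ 27.2113 mm.

27.211 mm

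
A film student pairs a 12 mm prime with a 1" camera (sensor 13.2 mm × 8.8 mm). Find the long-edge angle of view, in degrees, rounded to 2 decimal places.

Angle of view α = 2·arctan(w/2f) with w = 13.2 mm and f = 12 mm.
w/2f = 0.55000; arctan(0.55000) ≈ 28.8108°, so α ≈ 57.6216°.

57.62°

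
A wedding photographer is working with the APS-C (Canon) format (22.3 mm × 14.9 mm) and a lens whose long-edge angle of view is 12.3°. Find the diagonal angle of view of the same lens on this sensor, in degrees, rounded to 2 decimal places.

14.77°

From the long-edge AOV: f = 22.3 / (2·tan(6.15°)) = 22.3 / 0.21550 ≈ 103.4785 mm.
Sensor diagonal = √(22.3² + 14.9²) = √719.3000 ≈ 26.8198 mm.
Diagonal AOV = 2·arctan(26.8198 / (2 × 103.4785)) = 2·arctan(0.12959) ≈ 14.7677°.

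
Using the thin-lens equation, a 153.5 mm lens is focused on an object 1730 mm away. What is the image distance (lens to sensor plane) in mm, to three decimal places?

1/dᵢ = 1/f − 1/dₒ = 1/153.5 − 1/1730 = 0.0059366 mm⁻¹.
dᵢ = 1/0.0059366 ≈ 168.4459 mm.

168.446 mm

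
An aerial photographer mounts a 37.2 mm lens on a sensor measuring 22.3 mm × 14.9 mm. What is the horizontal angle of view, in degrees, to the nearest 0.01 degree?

Angle of view α = 2·arctan(w/2f) with w = 22.3 mm and f = 37.2 mm.
w/2f = 0.29973; arctan(0.29973) ≈ 16.6851°, so α ≈ 33.3702°.

33.37°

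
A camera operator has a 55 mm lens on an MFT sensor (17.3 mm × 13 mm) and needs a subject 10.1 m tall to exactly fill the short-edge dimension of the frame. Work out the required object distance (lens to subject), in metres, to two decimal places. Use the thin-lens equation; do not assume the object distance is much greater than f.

W: 10.1 m = 10100 mm.
Magnification m = h/W = dᵢ/dₒ; combined with 1/f = 1/dₒ + 1/dᵢ this gives dₒ = f·(1 + W/h).
dₒ = 55 mm × (1 + 10100/13) = 55 × 777.9231 ≈ 42785.769 mm = 42.7858 m.

42.79 m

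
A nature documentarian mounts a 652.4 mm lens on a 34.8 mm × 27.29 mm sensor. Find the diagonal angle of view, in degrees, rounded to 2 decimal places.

3.88°

Sensor diagonal = √(34.8² + 27.29²) = √1955.7841 ≈ 44.2242 mm.
Angle of view α = 2·arctan(d/2f) with d = 44.2242 mm and f = 652.4 mm.
d/2f = 0.03389; arctan(0.03389) ≈ 1.9412°, so α ≈ 3.8824°.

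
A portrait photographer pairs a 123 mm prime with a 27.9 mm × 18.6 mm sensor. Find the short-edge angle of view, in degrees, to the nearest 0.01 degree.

8.65°

Angle of view α = 2·arctan(h/2f) with h = 18.6 mm and f = 123 mm.
h/2f = 0.07561; arctan(0.07561) ≈ 4.3239°, so α ≈ 8.6478°.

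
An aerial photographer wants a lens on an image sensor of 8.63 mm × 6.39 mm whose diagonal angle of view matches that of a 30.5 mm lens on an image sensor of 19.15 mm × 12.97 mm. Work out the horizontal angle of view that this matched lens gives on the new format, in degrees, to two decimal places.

Sensor diagonal = √(19.15² + 12.97²) = √534.9434 ≈ 23.1288 mm.
Sensor diagonal = √(8.63² + 6.39²) = √115.3090 ≈ 10.7382 mm.
Equal diagonal AOV ⇒ f₂ = f₁ · 10.7382/23.1288 = 30.5 × 0.46428 ≈ 14.1605 mm.
Horizontal AOV on the new format = 2·arctan(8.63 / (2 × 14.1605)) = 2·arctan(0.30472) ≈ 33.8942°.

33.89°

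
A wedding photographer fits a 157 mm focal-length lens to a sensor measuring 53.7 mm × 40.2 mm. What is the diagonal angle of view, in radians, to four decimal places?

Sensor diagonal = √(53.7² + 40.2²) = √4499.7300 ≈ 67.0800 mm.
Angle of view α = 2·arctan(d/2f) with d = 67.0800 mm and f = 157 mm.
d/2f = 0.21363; arctan(0.21363) ≈ 0.2105 rad, so α ≈ 0.4209 rad.

0.4209 rad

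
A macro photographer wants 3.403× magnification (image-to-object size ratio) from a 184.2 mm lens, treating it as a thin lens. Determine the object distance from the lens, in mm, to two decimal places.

With m = dᵢ/dₒ and 1/f = 1/dₒ + 1/dᵢ, substituting dᵢ = m·dₒ gives 1/f = (1 + 1/m)/dₒ, hence dₒ = f·(1 + 1/m).
dₒ = 184.2 × (1 + 1/3.403) = 184.2 × 1.29386 ≈ 238.329 mm.

238.33 mm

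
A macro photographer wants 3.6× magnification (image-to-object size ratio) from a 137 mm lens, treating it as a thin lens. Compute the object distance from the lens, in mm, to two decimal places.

With m = dᵢ/dₒ and 1/f = 1/dₒ + 1/dᵢ, substituting dᵢ = m·dₒ gives 1/f = (1 + 1/m)/dₒ, hence dₒ = f·(1 + 1/m).
dₒ = 137 × (1 + 1/3.6) = 137 × 1.27778 ≈ 175.056 mm.

175.06 mm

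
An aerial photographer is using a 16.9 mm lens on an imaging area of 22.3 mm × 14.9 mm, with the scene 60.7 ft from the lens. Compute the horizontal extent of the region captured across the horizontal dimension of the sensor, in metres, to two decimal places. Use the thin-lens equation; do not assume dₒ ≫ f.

24.39 m

dₒ: 60.7 ft × 304.8 mm/ft = 18501.36 mm.
Similar triangles through the lens centre give W/dₒ = w/dᵢ; with 1/f = 1/dₒ + 1/dᵢ this gives W = w·(dₒ − f)/f.
W = 22.3 mm × (18501.4 − 16.9) / 16.9 = 22.3 × 1093.7550 ≈ 24390.736 mm = 24.3907 m.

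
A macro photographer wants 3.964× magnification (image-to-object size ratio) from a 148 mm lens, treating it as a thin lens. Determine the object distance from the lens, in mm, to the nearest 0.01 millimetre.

With m = dᵢ/dₒ and 1/f = 1/dₒ + 1/dᵢ, substituting dᵢ = m·dₒ gives 1/f = (1 + 1/m)/dₒ, hence dₒ = f·(1 + 1/m).
dₒ = 148 × (1 + 1/3.964) = 148 × 1.25227 ≈ 185.336 mm.

185.34 mm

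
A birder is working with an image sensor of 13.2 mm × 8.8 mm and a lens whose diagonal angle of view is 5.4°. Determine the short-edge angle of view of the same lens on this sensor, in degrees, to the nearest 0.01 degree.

Sensor diagonal = √(13.2² + 8.8²) = √251.6800 ≈ 15.8644 mm.
From the diagonal AOV: f = 15.8644 / (2·tan(2.7°)) = 15.8644 / 0.09432 ≈ 168.2022 mm.
Short-edge AOV = 2·arctan(8.8 / (2 × 168.2022)) = 2·arctan(0.02616) ≈ 2.9969°.

3.00°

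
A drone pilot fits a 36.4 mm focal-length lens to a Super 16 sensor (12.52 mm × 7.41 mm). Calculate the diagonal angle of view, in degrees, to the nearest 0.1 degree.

Sensor diagonal = √(12.52² + 7.41²) = √211.6585 ≈ 14.5485 mm.
Angle of view α = 2·arctan(d/2f) with d = 14.5485 mm and f = 36.4 mm.
d/2f = 0.19984; arctan(0.19984) ≈ 11.3012°, so α ≈ 22.6024°.

22.6°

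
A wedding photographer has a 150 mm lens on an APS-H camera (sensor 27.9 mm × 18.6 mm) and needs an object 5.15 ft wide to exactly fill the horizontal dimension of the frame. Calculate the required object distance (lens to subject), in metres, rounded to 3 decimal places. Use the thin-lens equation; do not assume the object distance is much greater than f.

W: 5.15 ft × 304.8 mm/ft = 1569.72 mm.
Magnification m = w/W = dᵢ/dₒ; combined with 1/f = 1/dₒ + 1/dᵢ this gives dₒ = f·(1 + W/w).
dₒ = 150 mm × (1 + 1569.72/27.9) = 150 × 57.2624 ≈ 8589.355 mm = 8.58935 m.

8.589 m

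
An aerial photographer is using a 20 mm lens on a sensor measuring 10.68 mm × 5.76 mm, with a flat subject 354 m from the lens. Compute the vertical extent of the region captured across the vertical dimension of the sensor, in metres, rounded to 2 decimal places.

101.95 m

dₒ: 354 m = 354000 mm.
Similar triangles through the lens centre give W/dₒ = h/dᵢ; with 1/f = 1/dₒ + 1/dᵢ this gives W = h·(dₒ − f)/f.
W = 5.76 mm × (354000 − 20) / 20 = 5.76 × 17699.0000 ≈ 101946.240 mm = 101.946 m.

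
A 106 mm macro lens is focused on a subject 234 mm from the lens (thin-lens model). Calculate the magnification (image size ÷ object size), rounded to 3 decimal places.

Thin lens: 1/f = 1/dₒ + 1/dᵢ → 1/dᵢ = 1/106 − 1/234 = 0.0051605 mm⁻¹, so dᵢ ≈ 193.7813 mm.
Magnification m = dᵢ/dₒ = 193.7813/234 ≈ 0.82813.

0.828×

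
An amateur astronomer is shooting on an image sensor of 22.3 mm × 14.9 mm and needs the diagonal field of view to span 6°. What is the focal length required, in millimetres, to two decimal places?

255.88 mm

Sensor diagonal = √(22.3² + 14.9²) = √719.3000 ≈ 26.8198 mm.
From α = 2·arctan(d/2f) we get f = d / (2·tan(α/2)).
With d = 26.8198 mm and α/2 = 3°, tan(α/2) ≈ 0.05241, so f ≈ 26.8198 / 0.10482 ≈ 255.8758 mm.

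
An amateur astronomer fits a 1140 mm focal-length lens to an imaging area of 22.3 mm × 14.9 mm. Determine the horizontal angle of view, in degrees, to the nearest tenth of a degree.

1.1°

Angle of view α = 2·arctan(w/2f) with w = 22.3 mm and f = 1140 mm.
w/2f = 0.00978; arctan(0.00978) ≈ 0.5604°, so α ≈ 1.1208°.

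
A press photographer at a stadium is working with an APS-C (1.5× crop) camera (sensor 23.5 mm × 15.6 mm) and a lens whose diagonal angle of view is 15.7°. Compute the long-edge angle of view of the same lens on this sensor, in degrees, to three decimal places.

Sensor diagonal = √(23.5² + 15.6²) = √795.6100 ≈ 28.2066 mm.
From the diagonal AOV: f = 28.2066 / (2·tan(7.85°)) = 28.2066 / 0.27574 ≈ 102.2925 mm.
Long-edge AOV = 2·arctan(23.5 / (2 × 102.2925)) = 2·arctan(0.11487) ≈ 13.1053°.

13.105°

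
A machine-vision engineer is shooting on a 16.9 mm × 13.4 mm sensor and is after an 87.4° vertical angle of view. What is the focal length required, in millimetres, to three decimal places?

From α = 2·arctan(h/2f) we get f = h / (2·tan(α/2)).
With h = 13.4 mm and α/2 = 43.7°, tan(α/2) ≈ 0.95562, so f ≈ 13.4 / 1.91124 ≈ 7.0111 mm.

7.011 mm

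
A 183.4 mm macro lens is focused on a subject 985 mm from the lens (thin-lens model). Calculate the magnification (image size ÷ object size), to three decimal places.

0.229×

Thin lens: 1/f = 1/dₒ + 1/dᵢ → 1/dᵢ = 1/183.4 − 1/985 = 0.0044373 mm⁻¹, so dᵢ ≈ 225.3605 mm.
Magnification m = dᵢ/dₒ = 225.3605/985 ≈ 0.22879.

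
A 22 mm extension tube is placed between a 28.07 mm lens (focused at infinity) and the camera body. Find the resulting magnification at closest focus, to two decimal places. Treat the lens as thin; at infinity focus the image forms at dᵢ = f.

0.78×

The tube moves the image plane from f to f + e, so dᵢ = 28.07 + 22 = 50.07 mm. Focus is achieved when 1/f = 1/dₒ + 1/dᵢ, giving dₒ = 1/(1/f − 1/(f+e)).
Magnification m = dᵢ/dₒ = (f+e)·(1/f − 1/(f+e)) = e/f = 22/28.07 ≈ 0.7838.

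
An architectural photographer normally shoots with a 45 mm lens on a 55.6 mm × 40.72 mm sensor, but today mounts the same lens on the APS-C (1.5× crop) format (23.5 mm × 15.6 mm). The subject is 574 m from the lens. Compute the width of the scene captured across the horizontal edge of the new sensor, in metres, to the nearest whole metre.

300 m

The focal length stays 45 mm; the relevant sensor dimension is now w = 23.5 mm. Object distance dₒ = 574 m = 574000 mm.
Thin-lens field width W = w·(dₒ − f)/f = 23.5 × (574000 − 45)/45 ≈ 299732.056 mm = 299.732 m.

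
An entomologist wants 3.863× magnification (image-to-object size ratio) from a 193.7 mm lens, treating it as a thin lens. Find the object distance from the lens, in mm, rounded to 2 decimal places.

With m = dᵢ/dₒ and 1/f = 1/dₒ + 1/dᵢ, substituting dᵢ = m·dₒ gives 1/f = (1 + 1/m)/dₒ, hence dₒ = f·(1 + 1/m).
dₒ = 193.7 × (1 + 1/3.863) = 193.7 × 1.25887 ≈ 243.842 mm.

243.84 mm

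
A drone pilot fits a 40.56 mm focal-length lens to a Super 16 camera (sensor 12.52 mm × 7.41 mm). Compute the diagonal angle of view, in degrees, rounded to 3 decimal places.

Sensor diagonal = √(12.52² + 7.41²) = √211.6585 ≈ 14.5485 mm.
Angle of view α = 2·arctan(d/2f) with d = 14.5485 mm and f = 40.56 mm.
d/2f = 0.17935; arctan(0.17935) ≈ 10.1676°, so α ≈ 20.3353°.

20.335°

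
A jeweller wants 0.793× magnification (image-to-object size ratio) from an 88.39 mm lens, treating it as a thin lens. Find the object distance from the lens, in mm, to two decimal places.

With m = dᵢ/dₒ and 1/f = 1/dₒ + 1/dᵢ, substituting dᵢ = m·dₒ gives 1/f = (1 + 1/m)/dₒ, hence dₒ = f·(1 + 1/m).
dₒ = 88.39 × (1 + 1/0.793) = 88.39 × 2.26103 ≈ 199.853 mm.

199.85 mm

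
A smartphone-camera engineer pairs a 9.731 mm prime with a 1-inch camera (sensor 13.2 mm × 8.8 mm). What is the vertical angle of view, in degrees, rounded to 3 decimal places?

48.661°

Angle of view α = 2·arctan(h/2f) with h = 8.8 mm and f = 9.731 mm.
h/2f = 0.45216; arctan(0.45216) ≈ 24.3307°, so α ≈ 48.6615°.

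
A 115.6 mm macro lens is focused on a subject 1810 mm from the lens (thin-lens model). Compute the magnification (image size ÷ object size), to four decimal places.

Thin lens: 1/f = 1/dₒ + 1/dᵢ → 1/dᵢ = 1/115.6 − 1/1810 = 0.0080980 mm⁻¹, so dᵢ ≈ 123.4868 mm.
Magnification m = dᵢ/dₒ = 123.4868/1810 ≈ 0.06822.

0.0682×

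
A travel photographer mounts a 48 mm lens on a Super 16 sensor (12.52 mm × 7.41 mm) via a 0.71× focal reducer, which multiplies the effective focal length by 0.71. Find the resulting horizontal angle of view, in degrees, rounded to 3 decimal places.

Effective focal length f = 48 × 0.71 = 34.08 mm.
α = 2·arctan(12.52 / (2 × 34.08)) = 2·arctan(0.18369) ≈ 20.8168°.

20.817°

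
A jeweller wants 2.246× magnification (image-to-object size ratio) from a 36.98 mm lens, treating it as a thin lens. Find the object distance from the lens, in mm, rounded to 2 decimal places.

53.44 mm

With m = dᵢ/dₒ and 1/f = 1/dₒ + 1/dᵢ, substituting dᵢ = m·dₒ gives 1/f = (1 + 1/m)/dₒ, hence dₒ = f·(1 + 1/m).
dₒ = 36.98 × (1 + 1/2.246) = 36.98 × 1.44524 ≈ 53.445 mm.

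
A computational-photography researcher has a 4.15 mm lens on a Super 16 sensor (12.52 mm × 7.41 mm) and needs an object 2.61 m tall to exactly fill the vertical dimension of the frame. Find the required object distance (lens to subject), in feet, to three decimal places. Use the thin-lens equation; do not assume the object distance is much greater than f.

W: 2.61 m = 2610 mm.
Magnification m = h/W = dᵢ/dₒ; combined with 1/f = 1/dₒ + 1/dᵢ this gives dₒ = f·(1 + W/h).
dₒ = 4.15 mm × (1 + 2610/7.41) = 4.15 × 353.2267 ≈ 1465.891 mm = 1465.891/304.8 ft = 4.80935 ft.

4.809 ft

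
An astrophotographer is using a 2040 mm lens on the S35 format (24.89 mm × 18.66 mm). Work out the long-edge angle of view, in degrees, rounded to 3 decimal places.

0.699°

Angle of view α = 2·arctan(w/2f) with w = 24.89 mm and f = 2040 mm.
w/2f = 0.00610; arctan(0.00610) ≈ 0.3495°, so α ≈ 0.6991°.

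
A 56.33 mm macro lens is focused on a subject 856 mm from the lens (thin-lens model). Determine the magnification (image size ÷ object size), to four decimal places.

Thin lens: 1/f = 1/dₒ + 1/dᵢ → 1/dᵢ = 1/56.33 − 1/856 = 0.0165843 mm⁻¹, so dᵢ ≈ 60.2980 mm.
Magnification m = dᵢ/dₒ = 60.2980/856 ≈ 0.07044.

0.0704×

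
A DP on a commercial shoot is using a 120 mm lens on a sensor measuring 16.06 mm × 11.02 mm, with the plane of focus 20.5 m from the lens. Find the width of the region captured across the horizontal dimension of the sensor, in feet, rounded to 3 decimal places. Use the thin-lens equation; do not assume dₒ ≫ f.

dₒ: 20.5 m = 20500 mm.
Similar triangles through the lens centre give W/dₒ = w/dᵢ; with 1/f = 1/dₒ + 1/dᵢ this gives W = w·(dₒ − f)/f.
W = 16.06 mm × (20500 − 120) / 120 = 16.06 × 169.8333 ≈ 2727.523 mm = 2727.523/304.8 ft = 8.94857 ft.

8.949 ft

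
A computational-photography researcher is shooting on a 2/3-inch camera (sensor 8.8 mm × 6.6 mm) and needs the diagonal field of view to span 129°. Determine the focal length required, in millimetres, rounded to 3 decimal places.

Sensor diagonal = √(8.8² + 6.6²) = √121.0000 ≈ 11.0000 mm.
From α = 2·arctan(d/2f) we get f = d / (2·tan(α/2)).
With d = 11.0000 mm and α/2 = 64.5°, tan(α/2) ≈ 2.09654, so f ≈ 11.0000 / 4.19309 ≈ 2.6234 mm.

2.623 mm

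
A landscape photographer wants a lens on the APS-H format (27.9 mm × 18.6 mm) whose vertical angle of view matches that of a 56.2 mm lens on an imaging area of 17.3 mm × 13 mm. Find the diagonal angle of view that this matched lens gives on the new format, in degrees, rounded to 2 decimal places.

Equal vertical AOV ⇒ f₂ = f₁ · 18.6/13 = 56.2 × 1.43077 ≈ 80.4092 mm.
Sensor diagonal = √(27.9² + 18.6²) = √1124.3700 ≈ 33.5316 mm.
Diagonal AOV on the new format = 2·arctan(33.5316 / (2 × 80.4092)) = 2·arctan(0.20851) ≈ 23.5555°.

23.56°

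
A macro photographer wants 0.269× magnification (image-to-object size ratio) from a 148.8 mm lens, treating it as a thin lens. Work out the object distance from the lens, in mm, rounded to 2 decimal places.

With m = dᵢ/dₒ and 1/f = 1/dₒ + 1/dᵢ, substituting dᵢ = m·dₒ gives 1/f = (1 + 1/m)/dₒ, hence dₒ = f·(1 + 1/m).
dₒ = 148.8 × (1 + 1/0.269) = 148.8 × 4.71747 ≈ 701.960 mm.

701.96 mm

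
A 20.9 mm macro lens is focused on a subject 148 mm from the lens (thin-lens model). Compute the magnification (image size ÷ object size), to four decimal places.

Thin lens: 1/f = 1/dₒ + 1/dᵢ → 1/dᵢ = 1/20.9 − 1/148 = 0.0410901 mm⁻¹, so dᵢ ≈ 24.3367 mm.
Magnification m = dᵢ/dₒ = 24.3367/148 ≈ 0.16444.

0.1644×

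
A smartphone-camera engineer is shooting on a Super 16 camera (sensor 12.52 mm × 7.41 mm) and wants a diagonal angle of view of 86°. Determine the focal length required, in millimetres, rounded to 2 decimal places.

7.80 mm

Sensor diagonal = √(12.52² + 7.41²) = √211.6585 ≈ 14.5485 mm.
From α = 2·arctan(d/2f) we get f = d / (2·tan(α/2)).
With d = 14.5485 mm and α/2 = 43°, tan(α/2) ≈ 0.93252, so f ≈ 14.5485 / 1.86503 ≈ 7.8007 mm.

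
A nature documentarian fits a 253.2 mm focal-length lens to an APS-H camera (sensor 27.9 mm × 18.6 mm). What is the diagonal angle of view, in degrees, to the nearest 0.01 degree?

7.58°

Sensor diagonal = √(27.9² + 18.6²) = √1124.3700 ≈ 33.5316 mm.
Angle of view α = 2·arctan(d/2f) with d = 33.5316 mm and f = 253.2 mm.
d/2f = 0.06622; arctan(0.06622) ≈ 3.7883°, so α ≈ 7.5767°.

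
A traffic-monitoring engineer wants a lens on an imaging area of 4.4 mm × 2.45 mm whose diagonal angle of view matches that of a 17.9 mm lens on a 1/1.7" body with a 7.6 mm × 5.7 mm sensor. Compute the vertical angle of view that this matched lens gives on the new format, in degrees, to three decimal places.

Sensor diagonal = √(7.6² + 5.7²) = √90.2500 ≈ 9.5000 mm.
Sensor diagonal = √(4.4² + 2.45²) = √25.3625 ≈ 5.0361 mm.
Equal diagonal AOV ⇒ f₂ = f₁ · 5.0361/9.5000 = 17.9 × 0.53012 ≈ 9.4891 mm.
Vertical AOV on the new format = 2·arctan(2.45 / (2 × 9.4891)) = 2·arctan(0.12910) ≈ 14.7119°.

14.712°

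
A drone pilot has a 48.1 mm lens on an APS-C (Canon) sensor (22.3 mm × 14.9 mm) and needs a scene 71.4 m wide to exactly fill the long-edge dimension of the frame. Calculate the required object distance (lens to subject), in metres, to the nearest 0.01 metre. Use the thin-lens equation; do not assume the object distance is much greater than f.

W: 71.4 m = 71400 mm.
Magnification m = w/W = dᵢ/dₒ; combined with 1/f = 1/dₒ + 1/dᵢ this gives dₒ = f·(1 + W/w).
dₒ = 48.1 mm × (1 + 71400/22.3) = 48.1 × 3202.7937 ≈ 154054.378 mm = 154.054 m.

154.05 m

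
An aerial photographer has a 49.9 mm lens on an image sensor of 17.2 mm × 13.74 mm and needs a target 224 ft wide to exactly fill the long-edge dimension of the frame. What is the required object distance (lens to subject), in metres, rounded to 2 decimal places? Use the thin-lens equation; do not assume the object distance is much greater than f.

W: 224 ft × 304.8 mm/ft = 68275.20 mm.
Magnification m = w/W = dᵢ/dₒ; combined with 1/f = 1/dₒ + 1/dᵢ this gives dₒ = f·(1 + W/w).
dₒ = 49.9 mm × (1 + 68275.2/17.2) = 49.9 × 3970.4882 ≈ 198127.363 mm = 198.127 m.

198.13 m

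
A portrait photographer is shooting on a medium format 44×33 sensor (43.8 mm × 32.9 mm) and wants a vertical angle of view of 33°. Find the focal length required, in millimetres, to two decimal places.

From α = 2·arctan(h/2f) we get f = h / (2·tan(α/2)).
With h = 32.9 mm and α/2 = 16.5°, tan(α/2) ≈ 0.29621, so f ≈ 32.9 / 0.59243 ≈ 55.5343 mm.

55.53 mm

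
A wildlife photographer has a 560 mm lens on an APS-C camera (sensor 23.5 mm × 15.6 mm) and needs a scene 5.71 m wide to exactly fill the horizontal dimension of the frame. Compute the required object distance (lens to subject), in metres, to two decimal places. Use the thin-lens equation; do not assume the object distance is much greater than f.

W: 5.71 m = 5710 mm.
Magnification m = w/W = dᵢ/dₒ; combined with 1/f = 1/dₒ + 1/dᵢ this gives dₒ = f·(1 + W/w).
dₒ = 560 mm × (1 + 5710/23.5) = 560 × 243.9787 ≈ 136628.085 mm = 136.628 m.

136.63 m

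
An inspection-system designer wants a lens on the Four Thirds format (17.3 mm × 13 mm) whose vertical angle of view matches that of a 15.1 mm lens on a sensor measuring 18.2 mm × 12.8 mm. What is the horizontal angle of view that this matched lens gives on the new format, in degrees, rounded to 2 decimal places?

Equal vertical AOV ⇒ f₂ = f₁ · 13/12.8 = 15.1 × 1.01562 ≈ 15.3359 mm.
Horizontal AOV on the new format = 2·arctan(17.3 / (2 × 15.3359)) = 2·arctan(0.56403) ≈ 58.8490°.

58.85°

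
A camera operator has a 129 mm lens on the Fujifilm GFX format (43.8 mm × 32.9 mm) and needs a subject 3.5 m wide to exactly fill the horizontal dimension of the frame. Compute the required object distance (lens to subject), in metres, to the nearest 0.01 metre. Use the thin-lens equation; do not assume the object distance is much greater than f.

10.44 m

W: 3.5 m = 3500 mm.
Magnification m = w/W = dᵢ/dₒ; combined with 1/f = 1/dₒ + 1/dᵢ this gives dₒ = f·(1 + W/w).
dₒ = 129 mm × (1 + 3500/43.8) = 129 × 80.9087 ≈ 10437.219 mm = 10.4372 m.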